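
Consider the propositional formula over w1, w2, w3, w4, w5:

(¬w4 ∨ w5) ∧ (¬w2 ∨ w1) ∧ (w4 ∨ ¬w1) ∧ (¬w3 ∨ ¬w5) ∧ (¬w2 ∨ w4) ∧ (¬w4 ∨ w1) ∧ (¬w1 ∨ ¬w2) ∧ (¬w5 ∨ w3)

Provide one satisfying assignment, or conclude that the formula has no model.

w1 ↦ False, w2 ↦ False, w3 ↦ False, w4 ↦ False, w5 ↦ False

Branch on w4: set w4 = False.
Unit clause (¬w1) forces w1 = False.
Unit clause (¬w2) forces w2 = False.
Branch on w3: set w3 = False.
Unit clause (¬w5) forces w5 = False.
All clauses are satisfied.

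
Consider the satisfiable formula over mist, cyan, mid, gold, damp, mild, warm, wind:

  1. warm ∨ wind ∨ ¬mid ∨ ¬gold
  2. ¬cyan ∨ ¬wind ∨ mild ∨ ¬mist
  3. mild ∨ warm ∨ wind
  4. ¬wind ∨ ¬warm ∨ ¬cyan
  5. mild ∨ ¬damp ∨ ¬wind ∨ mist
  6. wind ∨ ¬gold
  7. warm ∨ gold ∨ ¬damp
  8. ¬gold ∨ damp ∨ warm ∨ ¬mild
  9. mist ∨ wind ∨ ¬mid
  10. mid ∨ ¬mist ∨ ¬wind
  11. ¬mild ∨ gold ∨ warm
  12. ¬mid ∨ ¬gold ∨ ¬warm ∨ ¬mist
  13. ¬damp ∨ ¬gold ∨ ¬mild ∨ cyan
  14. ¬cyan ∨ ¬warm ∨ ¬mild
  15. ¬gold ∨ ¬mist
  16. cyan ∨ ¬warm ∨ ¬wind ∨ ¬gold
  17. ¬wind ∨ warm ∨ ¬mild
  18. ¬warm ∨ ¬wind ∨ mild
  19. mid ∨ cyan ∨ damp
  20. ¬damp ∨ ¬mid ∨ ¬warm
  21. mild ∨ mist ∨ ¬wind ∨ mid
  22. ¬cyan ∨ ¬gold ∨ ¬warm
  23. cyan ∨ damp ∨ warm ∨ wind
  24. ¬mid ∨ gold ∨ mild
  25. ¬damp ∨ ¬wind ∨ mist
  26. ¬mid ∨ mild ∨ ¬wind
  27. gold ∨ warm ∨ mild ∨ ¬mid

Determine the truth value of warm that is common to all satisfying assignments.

True

Suppose warm = False.
Suppose mild = True.
(gold) alone gives gold = True.
(wind) alone gives wind = True.
That conflicts with the unit clause (¬wind).
That branch fails; take mild = False instead.
(wind) alone gives wind = True.
(¬mid) alone gives mid = False.
(¬mist) alone gives mist = False.
That conflicts with the unit clause (mist).
Neither mild = True nor mild = False works.
So every satisfying assignment has warm = True.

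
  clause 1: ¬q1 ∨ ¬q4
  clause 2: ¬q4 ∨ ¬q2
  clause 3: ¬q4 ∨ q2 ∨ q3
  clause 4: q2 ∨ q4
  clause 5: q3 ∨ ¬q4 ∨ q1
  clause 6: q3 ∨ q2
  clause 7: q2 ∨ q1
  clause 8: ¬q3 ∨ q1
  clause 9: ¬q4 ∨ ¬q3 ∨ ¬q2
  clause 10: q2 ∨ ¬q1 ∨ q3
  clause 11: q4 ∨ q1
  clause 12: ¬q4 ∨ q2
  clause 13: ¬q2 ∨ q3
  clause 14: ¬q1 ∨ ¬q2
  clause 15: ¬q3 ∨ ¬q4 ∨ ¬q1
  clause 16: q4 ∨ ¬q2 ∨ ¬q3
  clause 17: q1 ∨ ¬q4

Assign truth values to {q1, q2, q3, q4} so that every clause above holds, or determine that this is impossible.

UNSATISFIABLE

Suppose q1 = False.
From the singleton clause (q2), q2 = True.
From the singleton clause (¬q4), q4 = False.
That conflicts with the unit clause (q4).
Undo q1 and try q1 = True.
From the singleton clause (¬q4), q4 = False.
From the singleton clause (q2), q2 = True.
That conflicts with the unit clause (¬q2).
Neither q1 = True nor q1 = False works.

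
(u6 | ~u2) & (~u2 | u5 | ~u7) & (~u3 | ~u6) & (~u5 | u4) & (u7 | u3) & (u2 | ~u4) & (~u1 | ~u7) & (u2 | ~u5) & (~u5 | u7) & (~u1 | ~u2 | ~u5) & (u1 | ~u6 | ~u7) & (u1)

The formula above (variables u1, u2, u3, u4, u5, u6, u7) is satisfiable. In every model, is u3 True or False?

Suppose u3 = 0.
Unit clause (u7) forces u7 = 1.
Unit clause (~u1) forces u1 = 0.
But (u1) is also a unit clause — contradiction.
So every satisfying assignment has u3 = True.

True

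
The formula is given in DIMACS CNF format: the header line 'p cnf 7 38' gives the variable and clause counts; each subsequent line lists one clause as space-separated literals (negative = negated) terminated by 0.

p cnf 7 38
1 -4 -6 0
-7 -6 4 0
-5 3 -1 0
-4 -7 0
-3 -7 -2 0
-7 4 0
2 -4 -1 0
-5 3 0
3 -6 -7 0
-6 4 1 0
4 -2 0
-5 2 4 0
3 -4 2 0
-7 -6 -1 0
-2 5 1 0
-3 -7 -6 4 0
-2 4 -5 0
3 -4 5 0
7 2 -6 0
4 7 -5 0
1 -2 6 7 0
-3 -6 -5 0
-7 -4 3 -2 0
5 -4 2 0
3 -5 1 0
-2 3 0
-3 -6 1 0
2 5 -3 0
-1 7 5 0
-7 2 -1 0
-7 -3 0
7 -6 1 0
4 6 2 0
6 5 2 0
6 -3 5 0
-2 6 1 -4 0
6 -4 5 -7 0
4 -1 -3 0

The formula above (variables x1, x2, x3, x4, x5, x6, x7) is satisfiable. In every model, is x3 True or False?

Suppose x3 = False.
The clause (¬x5) is unit, so x5 = False.
The clause (¬x4) is unit, so x4 = False.
The clause (¬x7) is unit, so x7 = False.
The clause (¬x2) is unit, so x2 = False.
The clause (¬x6) is unit, so x6 = False.
That conflicts with the unit clause (x6).
So every satisfying assignment has x3 = True.

True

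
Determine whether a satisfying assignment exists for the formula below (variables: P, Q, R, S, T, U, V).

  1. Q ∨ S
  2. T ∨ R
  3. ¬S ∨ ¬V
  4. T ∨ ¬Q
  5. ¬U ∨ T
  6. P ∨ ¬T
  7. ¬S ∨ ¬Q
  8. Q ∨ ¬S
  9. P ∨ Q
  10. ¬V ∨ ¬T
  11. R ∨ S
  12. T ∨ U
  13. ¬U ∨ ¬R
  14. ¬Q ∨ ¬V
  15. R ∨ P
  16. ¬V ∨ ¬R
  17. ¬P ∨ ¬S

Yes

Suppose Q = True.
(T) alone gives T = True.
(P) alone gives P = True.
(¬S) alone gives S = False.
(¬V) alone gives V = False.
(R) alone gives R = True.
(¬U) alone gives U = False.
All clauses are satisfied.
A satisfying assignment: P=True,  Q=True,  R=True,  S=False,  T=True,  U=False,  V=False.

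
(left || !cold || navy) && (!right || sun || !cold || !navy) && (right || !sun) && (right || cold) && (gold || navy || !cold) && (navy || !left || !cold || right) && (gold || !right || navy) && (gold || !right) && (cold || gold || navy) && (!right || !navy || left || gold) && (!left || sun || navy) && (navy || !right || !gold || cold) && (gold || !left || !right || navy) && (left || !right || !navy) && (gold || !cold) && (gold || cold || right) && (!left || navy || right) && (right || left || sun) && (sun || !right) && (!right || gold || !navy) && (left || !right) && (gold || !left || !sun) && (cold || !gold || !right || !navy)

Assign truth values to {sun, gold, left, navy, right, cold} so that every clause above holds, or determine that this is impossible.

Branch on right: set right = true.
From the singleton clause (gold), gold = true.
From the singleton clause (sun), sun = true.
From the singleton clause (left), left = true.
Branch on navy: set navy = true.
From the singleton clause (cold), cold = true.
All clauses are satisfied.

sun: true, gold: true, left: true, navy: true, right: true, cold: true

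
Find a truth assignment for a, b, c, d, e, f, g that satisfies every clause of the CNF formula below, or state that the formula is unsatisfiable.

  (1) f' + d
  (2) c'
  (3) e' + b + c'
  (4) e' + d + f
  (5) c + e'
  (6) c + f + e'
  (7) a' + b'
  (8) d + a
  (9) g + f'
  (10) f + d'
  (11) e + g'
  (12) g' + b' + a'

(c') alone gives c = 0.
(e') alone gives e = 0.
(g') alone gives g = 0.
(f') alone gives f = 0.
(d') alone gives d = 0.
(a) alone gives a = 1.
(b') alone gives b = 0.
All clauses are satisfied.

a: 1; b: 0; c: 0; d: 0; e: 0; f: 0; g: 0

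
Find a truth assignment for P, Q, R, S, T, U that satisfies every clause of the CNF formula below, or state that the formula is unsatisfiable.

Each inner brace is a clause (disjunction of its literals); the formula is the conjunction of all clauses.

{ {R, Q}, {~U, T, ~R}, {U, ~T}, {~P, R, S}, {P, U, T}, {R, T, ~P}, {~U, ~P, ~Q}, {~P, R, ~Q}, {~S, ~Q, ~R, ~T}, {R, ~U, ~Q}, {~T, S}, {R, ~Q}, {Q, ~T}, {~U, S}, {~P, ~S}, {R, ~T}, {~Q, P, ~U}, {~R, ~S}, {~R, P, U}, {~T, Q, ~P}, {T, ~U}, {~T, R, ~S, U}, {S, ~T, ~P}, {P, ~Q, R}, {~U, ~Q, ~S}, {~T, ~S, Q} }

Try R = 1.
Unit clause (~S) forces S = 0.
Unit clause (~T) forces T = 0.
Unit clause (~U) forces U = 0.
Unit clause (P) forces P = 1.
No clause remains; Q is free.

P=1,  Q=1,  R=1,  S=0,  T=0,  U=0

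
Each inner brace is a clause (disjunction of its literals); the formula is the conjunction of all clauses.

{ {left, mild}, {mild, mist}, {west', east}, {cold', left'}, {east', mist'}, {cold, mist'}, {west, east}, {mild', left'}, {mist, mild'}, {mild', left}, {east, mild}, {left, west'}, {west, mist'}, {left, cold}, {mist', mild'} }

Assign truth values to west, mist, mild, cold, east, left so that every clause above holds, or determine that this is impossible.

UNSATISFIABLE

Branch on left: set left = 1.
The clause (cold') is unit, so cold = 0.
The clause (mist') is unit, so mist = 0.
The clause (mild) is unit, so mild = 1.
That conflicts with the unit clause (mild').
That branch fails; take left = 0 instead.
The clause (mild) is unit, so mild = 1.
That conflicts with the unit clause (mild').
Both values of left lead to a conflict.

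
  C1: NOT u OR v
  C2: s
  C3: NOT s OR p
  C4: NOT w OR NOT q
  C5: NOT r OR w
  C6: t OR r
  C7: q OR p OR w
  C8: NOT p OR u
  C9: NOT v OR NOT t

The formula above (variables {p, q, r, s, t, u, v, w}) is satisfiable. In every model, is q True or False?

Suppose q = true.
(s) alone gives s = true.
(p) alone gives p = true.
(NOT w) alone gives w = false.
(NOT r) alone gives r = false.
(t) alone gives t = true.
(u) alone gives u = true.
(v) alone gives v = true.
That conflicts with the unit clause (NOT v).
So every satisfying assignment has q = False.

False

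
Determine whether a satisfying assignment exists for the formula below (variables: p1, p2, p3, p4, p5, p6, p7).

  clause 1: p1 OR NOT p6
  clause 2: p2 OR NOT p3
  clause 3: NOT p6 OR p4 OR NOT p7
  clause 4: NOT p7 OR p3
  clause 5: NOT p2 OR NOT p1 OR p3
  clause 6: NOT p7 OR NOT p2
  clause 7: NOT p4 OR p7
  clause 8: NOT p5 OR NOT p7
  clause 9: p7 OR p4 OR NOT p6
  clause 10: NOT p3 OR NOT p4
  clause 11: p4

From the singleton clause (p4), p4 = true.
From the singleton clause (p7), p7 = true.
From the singleton clause (p3), p3 = true.
Now (NOT p3) is unsatisfied and unit — conflict.
No assignment satisfies every clause.

No, unsatisfiable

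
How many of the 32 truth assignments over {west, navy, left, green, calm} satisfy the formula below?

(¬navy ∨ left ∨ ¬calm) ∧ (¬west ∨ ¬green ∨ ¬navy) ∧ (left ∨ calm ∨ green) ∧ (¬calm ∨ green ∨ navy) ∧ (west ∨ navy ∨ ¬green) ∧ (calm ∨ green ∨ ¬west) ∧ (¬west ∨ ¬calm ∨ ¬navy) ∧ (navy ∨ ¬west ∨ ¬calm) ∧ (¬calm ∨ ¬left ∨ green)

There are 2^5 = 32 truth assignments over (west, navy, left, green, calm).
Split on navy. With navy = True, the clauses containing navy are satisfied and ¬navy drops from the rest; 4 of the 2^4 = 16 assignments to the other variables satisfy what remains.
With navy = False, by the same count on the reduced clause set, 3 assignments work.
Total: 4 + 3 = 7.

7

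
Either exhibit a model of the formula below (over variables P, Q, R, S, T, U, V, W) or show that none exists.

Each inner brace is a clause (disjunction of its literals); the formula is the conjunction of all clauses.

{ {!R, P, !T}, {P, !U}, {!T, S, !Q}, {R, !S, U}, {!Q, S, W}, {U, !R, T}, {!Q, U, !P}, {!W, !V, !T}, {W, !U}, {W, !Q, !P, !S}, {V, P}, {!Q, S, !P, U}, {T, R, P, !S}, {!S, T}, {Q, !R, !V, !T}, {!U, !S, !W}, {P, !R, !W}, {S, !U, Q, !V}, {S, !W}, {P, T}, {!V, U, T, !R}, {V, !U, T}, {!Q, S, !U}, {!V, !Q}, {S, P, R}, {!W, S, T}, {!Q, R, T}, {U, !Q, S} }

Try P = true.
Try Q = false.
Try W = false.
From the singleton clause (!U), U = false.
Try R = false.
From the singleton clause (!S), S = false.
All clauses hold; T, V can take either value.

P: true; Q: false; R: false; S: false; T: true; U: false; V: true; W: false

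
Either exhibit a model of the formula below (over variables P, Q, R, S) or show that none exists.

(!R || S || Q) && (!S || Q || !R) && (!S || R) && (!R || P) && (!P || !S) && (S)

UNSATISFIABLE

Unit clause (S) forces S = true.
Unit clause (R) forces R = true.
Unit clause (Q) forces Q = true.
Unit clause (P) forces P = true.
Now (!P) is unsatisfied and unit — conflict.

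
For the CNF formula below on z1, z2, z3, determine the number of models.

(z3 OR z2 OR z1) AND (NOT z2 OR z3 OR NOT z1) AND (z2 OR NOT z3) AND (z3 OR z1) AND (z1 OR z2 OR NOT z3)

3

There are 2^3 = 8 truth assignments over (z1, z2, z3).
Check each against the 5 clauses (columns in the order z1, z2, z3):
  F F F  ✗ fails (z3 OR z2 OR z1)
  F F T  ✗ fails (z2 OR NOT z3)
  F T F  ✗ fails (z3 OR z1)
  F T T  ✓ satisfies all
  T F F  ✓ satisfies all
  T F T  ✗ fails (z2 OR NOT z3)
  T T F  ✗ fails (NOT z2 OR z3 OR NOT z1)
  T T T  ✓ satisfies all
3 of the 8 rows are models.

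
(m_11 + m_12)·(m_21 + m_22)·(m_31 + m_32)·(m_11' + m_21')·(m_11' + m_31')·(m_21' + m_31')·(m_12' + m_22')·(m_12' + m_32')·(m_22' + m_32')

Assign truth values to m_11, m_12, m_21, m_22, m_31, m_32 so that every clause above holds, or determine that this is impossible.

Case m_11 = 1:
From the singleton clause (m_21'), m_21 = 0.
From the singleton clause (m_22), m_22 = 1.
From the singleton clause (m_31'), m_31 = 0.
From the singleton clause (m_32), m_32 = 1.
That conflicts with the unit clause (m_32').
That branch fails; take m_11 = 0 instead.
From the singleton clause (m_12), m_12 = 1.
From the singleton clause (m_22'), m_22 = 0.
From the singleton clause (m_21), m_21 = 1.
From the singleton clause (m_31'), m_31 = 0.
From the singleton clause (m_32), m_32 = 1.
That conflicts with the unit clause (m_32').
Both values of m_11 lead to a conflict.

UNSATISFIABLE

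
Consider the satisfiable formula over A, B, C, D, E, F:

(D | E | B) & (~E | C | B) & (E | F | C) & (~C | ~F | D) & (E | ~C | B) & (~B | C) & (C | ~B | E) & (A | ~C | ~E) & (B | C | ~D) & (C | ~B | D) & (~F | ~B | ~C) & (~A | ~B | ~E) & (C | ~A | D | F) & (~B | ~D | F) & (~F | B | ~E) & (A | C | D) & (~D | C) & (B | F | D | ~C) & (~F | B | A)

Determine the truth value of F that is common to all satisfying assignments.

Suppose F = 1.
Case C = 0:
(~B) alone gives B = 0.
(~E) alone gives E = 0.
(D) alone gives D = 1.
That conflicts with the unit clause (~D).
So C must be the other value — set C = 1.
(D) alone gives D = 1.
(~B) alone gives B = 0.
(E) alone gives E = 1.
That conflicts with the unit clause (~E).
Neither C = 1 nor C = 0 works.
So every satisfying assignment has F = False.

False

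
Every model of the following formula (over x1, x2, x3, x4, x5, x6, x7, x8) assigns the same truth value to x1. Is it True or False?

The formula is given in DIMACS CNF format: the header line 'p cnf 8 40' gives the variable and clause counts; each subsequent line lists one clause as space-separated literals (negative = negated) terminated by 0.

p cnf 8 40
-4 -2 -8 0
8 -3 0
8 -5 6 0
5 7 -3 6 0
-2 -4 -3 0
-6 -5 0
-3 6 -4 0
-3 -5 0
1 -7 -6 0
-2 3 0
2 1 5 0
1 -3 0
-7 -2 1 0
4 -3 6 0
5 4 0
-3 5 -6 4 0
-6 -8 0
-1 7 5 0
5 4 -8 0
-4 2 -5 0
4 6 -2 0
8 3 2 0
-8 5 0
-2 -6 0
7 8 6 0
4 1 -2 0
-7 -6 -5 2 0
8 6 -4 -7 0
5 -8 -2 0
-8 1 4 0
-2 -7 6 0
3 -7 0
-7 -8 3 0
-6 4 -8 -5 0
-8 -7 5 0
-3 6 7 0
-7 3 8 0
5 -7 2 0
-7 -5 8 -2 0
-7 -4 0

Suppose x1 = False.
Unit clause (¬x3) forces x3 = False.
Unit clause (¬x2) forces x2 = False.
Unit clause (x5) forces x5 = True.
Unit clause (¬x6) forces x6 = False.
Unit clause (x8) forces x8 = True.
Unit clause (¬x4) forces x4 = False.
Now (x4) is unsatisfied and unit — conflict.
So every satisfying assignment has x1 = True.

True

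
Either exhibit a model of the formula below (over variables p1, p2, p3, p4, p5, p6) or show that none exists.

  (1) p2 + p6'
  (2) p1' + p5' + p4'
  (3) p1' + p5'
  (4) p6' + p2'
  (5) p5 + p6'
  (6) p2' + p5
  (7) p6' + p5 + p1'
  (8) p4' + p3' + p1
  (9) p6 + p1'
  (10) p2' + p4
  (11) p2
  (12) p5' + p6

The clause (p2) is unit, so p2 = 1.
The clause (p6') is unit, so p6 = 0.
The clause (p5) is unit, so p5 = 1.
That conflicts with the unit clause (p5').

UNSATISFIABLE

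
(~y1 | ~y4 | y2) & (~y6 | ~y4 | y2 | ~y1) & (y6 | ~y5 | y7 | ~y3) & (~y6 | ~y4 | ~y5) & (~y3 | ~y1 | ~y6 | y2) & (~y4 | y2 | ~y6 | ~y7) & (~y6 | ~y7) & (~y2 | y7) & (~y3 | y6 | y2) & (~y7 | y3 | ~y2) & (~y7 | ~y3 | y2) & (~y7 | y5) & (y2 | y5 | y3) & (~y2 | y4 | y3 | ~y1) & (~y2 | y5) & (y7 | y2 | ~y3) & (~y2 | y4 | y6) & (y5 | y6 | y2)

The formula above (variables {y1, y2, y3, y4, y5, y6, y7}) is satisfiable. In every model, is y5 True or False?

True

Suppose y5 = 0.
Unit clause (~y7) forces y7 = 0.
Unit clause (~y2) forces y2 = 0.
Unit clause (y3) forces y3 = 1.
Now (~y3) is unsatisfied and unit — conflict.
So every satisfying assignment has y5 = True.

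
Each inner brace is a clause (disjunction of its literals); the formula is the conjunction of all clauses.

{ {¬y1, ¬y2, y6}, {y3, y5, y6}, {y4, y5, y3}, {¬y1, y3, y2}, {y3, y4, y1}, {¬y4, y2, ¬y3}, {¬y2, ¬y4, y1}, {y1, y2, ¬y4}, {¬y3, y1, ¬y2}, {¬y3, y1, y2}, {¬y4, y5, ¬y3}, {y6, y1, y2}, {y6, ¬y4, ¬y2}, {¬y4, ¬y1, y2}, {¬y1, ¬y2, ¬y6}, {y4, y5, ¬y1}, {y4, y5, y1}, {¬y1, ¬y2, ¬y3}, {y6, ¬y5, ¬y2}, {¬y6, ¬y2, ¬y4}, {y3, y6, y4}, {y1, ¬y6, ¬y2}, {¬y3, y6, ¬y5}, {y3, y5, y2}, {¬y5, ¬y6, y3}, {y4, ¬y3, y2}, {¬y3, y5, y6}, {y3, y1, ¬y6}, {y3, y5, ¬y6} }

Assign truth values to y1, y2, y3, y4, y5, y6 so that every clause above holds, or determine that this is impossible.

UNSATISFIABLE

Try y1 = False.
Try y3 = True.
Unit clause (¬y2) forces y2 = False.
But (y2) is also a unit clause — contradiction.
Undo y3 and try y3 = False.
Unit clause (y4) forces y4 = True.
Unit clause (¬y2) forces y2 = False.
But (y2) is also a unit clause — contradiction.
Both values of y3 lead to a conflict.
Undo y1 and try y1 = True.
Try y2 = False.
Unit clause (y3) forces y3 = True.
Unit clause (¬y4) forces y4 = False.
But (y4) is also a unit clause — contradiction.
Undo y2 and try y2 = True.
Unit clause (y6) forces y6 = True.
But (¬y6) is also a unit clause — contradiction.
Both values of y2 lead to a conflict.
Both values of y1 lead to a conflict.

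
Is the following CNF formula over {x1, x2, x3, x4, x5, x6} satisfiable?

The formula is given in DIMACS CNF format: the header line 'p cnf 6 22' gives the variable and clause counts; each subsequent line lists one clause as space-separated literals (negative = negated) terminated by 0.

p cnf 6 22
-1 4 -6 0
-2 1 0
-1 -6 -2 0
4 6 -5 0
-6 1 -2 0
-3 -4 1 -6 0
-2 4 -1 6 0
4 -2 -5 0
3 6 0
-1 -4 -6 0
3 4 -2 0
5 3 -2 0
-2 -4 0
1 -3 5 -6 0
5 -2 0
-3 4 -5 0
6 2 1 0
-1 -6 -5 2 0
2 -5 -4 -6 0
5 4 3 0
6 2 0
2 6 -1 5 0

Satisfiable

Suppose x2 = False.
Unit clause (x6) forces x6 = True.
Suppose x1 = False.
Suppose x3 = False.
Suppose x5 = False.
Unit clause (x4) forces x4 = True.
All clauses are satisfied.
A satisfying assignment: x1: False, x2: False, x3: False, x4: True, x5: False, x6: True.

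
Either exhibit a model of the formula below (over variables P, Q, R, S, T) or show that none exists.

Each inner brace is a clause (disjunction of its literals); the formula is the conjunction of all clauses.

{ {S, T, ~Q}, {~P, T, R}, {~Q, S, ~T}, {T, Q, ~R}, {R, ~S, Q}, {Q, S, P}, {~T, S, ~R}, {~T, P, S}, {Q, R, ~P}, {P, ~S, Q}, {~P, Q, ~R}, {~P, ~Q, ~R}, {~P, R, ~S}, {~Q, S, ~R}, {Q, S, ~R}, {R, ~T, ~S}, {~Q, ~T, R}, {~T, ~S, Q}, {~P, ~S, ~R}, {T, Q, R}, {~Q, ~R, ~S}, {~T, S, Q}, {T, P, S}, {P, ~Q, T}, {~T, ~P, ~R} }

Case S = 1:
Case R = 1:
Unit clause (~P) forces P = 0.
Unit clause (Q) forces Q = 1.
That conflicts with the unit clause (~Q).
Undo R and try R = 0.
Unit clause (Q) forces Q = 1.
Unit clause (~P) forces P = 0.
Unit clause (~T) forces T = 0.
That conflicts with the unit clause (T).
Neither R = 1 nor R = 0 works.
Undo S and try S = 0.
Case T = 1:
Unit clause (~Q) forces Q = 0.
That conflicts with the unit clause (Q).
Undo T and try T = 0.
Unit clause (~Q) forces Q = 0.
Unit clause (~R) forces R = 0.
That conflicts with the unit clause (R).
Neither T = 1 nor T = 0 works.
Neither S = 1 nor S = 0 works.

UNSATISFIABLE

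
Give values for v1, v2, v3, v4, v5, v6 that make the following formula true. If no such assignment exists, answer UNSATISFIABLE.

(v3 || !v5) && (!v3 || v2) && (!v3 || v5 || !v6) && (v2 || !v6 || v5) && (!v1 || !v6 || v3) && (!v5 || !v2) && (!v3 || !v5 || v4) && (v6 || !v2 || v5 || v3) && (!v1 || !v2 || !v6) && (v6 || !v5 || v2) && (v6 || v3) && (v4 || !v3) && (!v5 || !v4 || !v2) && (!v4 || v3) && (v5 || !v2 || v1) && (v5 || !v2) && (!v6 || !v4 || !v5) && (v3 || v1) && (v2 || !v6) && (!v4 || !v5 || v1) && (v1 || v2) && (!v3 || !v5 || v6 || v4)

UNSATISFIABLE

Case v3 = true:
Unit clause (v2) forces v2 = true.
Unit clause (!v5) forces v5 = false.
That conflicts with the unit clause (v5).
Undo v3 and try v3 = false.
Unit clause (!v5) forces v5 = false.
Unit clause (v6) forces v6 = true.
Unit clause (v2) forces v2 = true.
That conflicts with the unit clause (!v2).
Both values of v3 lead to a conflict.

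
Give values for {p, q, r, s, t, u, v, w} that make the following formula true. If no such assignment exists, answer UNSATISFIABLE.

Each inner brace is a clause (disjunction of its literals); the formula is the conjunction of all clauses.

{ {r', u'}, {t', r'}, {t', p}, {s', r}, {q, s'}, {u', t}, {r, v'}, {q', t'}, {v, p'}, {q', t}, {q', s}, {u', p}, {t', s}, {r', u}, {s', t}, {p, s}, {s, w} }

Suppose r = 0.
(s') alone gives s = 0.
(v') alone gives v = 0.
(p') alone gives p = 0.
Now (p) is unsatisfied and unit — conflict.
That branch fails; take r = 1 instead.
(u') alone gives u = 0.
Now (u) is unsatisfied and unit — conflict.
Neither r = 1 nor r = 0 works.

UNSATISFIABLE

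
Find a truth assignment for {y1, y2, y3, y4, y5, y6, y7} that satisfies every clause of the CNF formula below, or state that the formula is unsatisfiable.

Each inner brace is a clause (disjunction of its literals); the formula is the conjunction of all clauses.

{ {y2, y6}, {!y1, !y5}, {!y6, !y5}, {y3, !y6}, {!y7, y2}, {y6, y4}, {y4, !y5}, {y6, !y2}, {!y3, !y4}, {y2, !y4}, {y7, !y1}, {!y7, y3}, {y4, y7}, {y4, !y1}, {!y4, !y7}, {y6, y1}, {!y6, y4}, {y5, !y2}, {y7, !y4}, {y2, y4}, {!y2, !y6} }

UNSATISFIABLE

Case y2 = true:
Unit clause (y6) forces y6 = true.
That conflicts with the unit clause (!y6).
So y2 must be the other value — set y2 = false.
Unit clause (y6) forces y6 = true.
Unit clause (!y5) forces y5 = false.
Unit clause (y3) forces y3 = true.
Unit clause (!y7) forces y7 = false.
Unit clause (!y4) forces y4 = false.
That conflicts with the unit clause (y4).
Either choice for y2 ends in contradiction.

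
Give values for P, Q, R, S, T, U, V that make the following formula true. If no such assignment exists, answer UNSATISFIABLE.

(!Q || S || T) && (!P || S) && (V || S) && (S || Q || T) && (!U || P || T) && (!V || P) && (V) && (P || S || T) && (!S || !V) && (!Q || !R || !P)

UNSATISFIABLE

(V) alone gives V = true.
(P) alone gives P = true.
(S) alone gives S = true.
But (!S) is also a unit clause — contradiction.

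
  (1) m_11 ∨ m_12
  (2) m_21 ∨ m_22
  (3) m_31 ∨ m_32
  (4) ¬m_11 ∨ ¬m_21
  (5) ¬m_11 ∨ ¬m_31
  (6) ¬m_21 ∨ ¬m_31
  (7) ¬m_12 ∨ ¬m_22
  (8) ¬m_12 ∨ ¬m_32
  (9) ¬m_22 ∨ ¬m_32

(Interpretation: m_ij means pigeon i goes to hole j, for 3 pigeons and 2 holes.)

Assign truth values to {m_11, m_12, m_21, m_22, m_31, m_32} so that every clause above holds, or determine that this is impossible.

UNSATISFIABLE

Case m_11 = True:
Unit clause (¬m_21) forces m_21 = False.
Unit clause (m_22) forces m_22 = True.
Unit clause (¬m_31) forces m_31 = False.
Unit clause (m_32) forces m_32 = True.
Now (¬m_32) is unsatisfied and unit — conflict.
So m_11 must be the other value — set m_11 = False.
Unit clause (m_12) forces m_12 = True.
Unit clause (¬m_22) forces m_22 = False.
Unit clause (m_21) forces m_21 = True.
Unit clause (¬m_31) forces m_31 = False.
Unit clause (m_32) forces m_32 = True.
Now (¬m_32) is unsatisfied and unit — conflict.
Either choice for m_11 ends in contradiction.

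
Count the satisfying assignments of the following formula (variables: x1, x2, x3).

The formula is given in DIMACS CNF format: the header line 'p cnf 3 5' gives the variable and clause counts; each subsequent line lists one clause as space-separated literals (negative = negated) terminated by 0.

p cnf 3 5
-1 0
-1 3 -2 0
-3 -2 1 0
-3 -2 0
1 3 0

There are 2^3 = 8 truth assignments over (x1, x2, x3).
Check each against the 5 clauses (columns in the order x1, x2, x3):
  F F F  ✗ fails (x1 ∨ x3)
  F F T  ✓ satisfies all
  F T F  ✗ fails (x1 ∨ x3)
  F T T  ✗ fails (¬x3 ∨ ¬x2 ∨ x1)
  T F F  ✗ fails (¬x1)
  T F T  ✗ fails (¬x1)
  T T F  ✗ fails (¬x1)
  T T T  ✗ fails (¬x1)
1 of the 8 rows is a model.

1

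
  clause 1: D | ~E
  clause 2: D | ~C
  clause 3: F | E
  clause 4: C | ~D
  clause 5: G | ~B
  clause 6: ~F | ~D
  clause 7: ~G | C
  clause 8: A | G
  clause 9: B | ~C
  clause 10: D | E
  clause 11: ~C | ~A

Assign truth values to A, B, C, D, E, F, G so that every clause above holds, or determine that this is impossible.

A ↦ 0,  B ↦ 1,  C ↦ 1,  D ↦ 1,  E ↦ 1,  F ↦ 0,  G ↦ 1

Suppose D = 1.
From the singleton clause (C), C = 1.
From the singleton clause (~F), F = 0.
From the singleton clause (E), E = 1.
From the singleton clause (B), B = 1.
From the singleton clause (G), G = 1.
From the singleton clause (~A), A = 0.
Every clause now holds.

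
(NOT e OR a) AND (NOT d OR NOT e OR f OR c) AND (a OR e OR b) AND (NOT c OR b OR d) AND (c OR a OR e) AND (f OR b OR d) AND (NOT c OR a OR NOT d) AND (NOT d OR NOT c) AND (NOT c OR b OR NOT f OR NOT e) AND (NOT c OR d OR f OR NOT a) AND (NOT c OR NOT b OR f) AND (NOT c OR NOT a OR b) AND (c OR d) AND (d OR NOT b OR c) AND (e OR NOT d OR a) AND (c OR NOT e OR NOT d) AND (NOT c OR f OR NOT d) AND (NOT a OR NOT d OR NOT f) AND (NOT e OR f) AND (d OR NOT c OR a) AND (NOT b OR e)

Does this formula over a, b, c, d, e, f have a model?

Yes, satisfiable

Case e = false:
Unit clause (NOT b) forces b = false.
Unit clause (a) forces a = true.
Unit clause (NOT c) forces c = false.
Unit clause (d) forces d = true.
Unit clause (NOT f) forces f = false.
All clauses are satisfied.
A satisfying assignment: a=true,  b=false,  c=false,  d=true,  e=false,  f=false.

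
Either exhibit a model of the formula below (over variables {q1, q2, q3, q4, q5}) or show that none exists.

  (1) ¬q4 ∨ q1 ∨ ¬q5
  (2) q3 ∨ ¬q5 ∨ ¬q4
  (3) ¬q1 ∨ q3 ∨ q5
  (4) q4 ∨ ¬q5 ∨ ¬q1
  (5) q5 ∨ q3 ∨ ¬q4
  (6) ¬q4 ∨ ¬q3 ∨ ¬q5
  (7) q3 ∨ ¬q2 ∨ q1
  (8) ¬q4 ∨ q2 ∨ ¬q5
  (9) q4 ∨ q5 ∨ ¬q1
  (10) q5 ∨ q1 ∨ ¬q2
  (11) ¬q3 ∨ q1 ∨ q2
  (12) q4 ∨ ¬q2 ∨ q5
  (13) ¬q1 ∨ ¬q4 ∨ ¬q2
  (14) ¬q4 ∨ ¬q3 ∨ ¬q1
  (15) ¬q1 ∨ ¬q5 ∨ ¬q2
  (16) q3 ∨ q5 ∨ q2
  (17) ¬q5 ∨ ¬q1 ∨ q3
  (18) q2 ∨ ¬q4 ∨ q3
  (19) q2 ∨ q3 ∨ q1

Case q4 = False:
Case q5 = True:
From the singleton clause (¬q1), q1 = False.
Case q3 = True:
From the singleton clause (q2), q2 = True.
This assignment satisfies each clause.

q1 ↦ False; q2 ↦ True; q3 ↦ True; q4 ↦ False; q5 ↦ True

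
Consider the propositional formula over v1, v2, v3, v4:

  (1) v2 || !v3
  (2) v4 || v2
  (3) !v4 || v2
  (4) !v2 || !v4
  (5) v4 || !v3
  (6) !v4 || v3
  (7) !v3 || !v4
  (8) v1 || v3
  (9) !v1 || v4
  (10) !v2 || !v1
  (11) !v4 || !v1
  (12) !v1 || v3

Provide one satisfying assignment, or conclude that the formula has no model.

UNSATISFIABLE

Try v2 = true.
Unit clause (!v4) forces v4 = false.
Unit clause (!v3) forces v3 = false.
Unit clause (v1) forces v1 = true.
Now (!v1) is unsatisfied and unit — conflict.
Undo v2 and try v2 = false.
Unit clause (!v3) forces v3 = false.
Unit clause (v4) forces v4 = true.
Now (!v4) is unsatisfied and unit — conflict.
Either choice for v2 ends in contradiction.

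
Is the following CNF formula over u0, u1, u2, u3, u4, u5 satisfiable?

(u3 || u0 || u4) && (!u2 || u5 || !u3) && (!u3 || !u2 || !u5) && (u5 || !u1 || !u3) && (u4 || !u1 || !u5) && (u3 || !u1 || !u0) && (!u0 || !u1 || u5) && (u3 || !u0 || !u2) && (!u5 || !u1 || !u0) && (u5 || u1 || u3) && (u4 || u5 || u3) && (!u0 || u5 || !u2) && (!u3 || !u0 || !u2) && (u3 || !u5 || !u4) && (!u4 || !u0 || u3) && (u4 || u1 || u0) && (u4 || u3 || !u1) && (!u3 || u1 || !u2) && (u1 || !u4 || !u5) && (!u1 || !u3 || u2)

Case u3 = true:
Case u2 = false:
From the singleton clause (!u1), u1 = false.
Case u4 = false:
From the singleton clause (u0), u0 = true.
All clauses hold; u5 can take either value.
A satisfying assignment: u0: true,  u1: false,  u2: false,  u3: true,  u4: false,  u5: false.

Yes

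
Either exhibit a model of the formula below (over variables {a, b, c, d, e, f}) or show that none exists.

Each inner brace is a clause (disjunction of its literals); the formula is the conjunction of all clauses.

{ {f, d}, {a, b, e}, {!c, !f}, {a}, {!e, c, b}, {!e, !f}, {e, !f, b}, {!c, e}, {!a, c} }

a ↦ true; b ↦ false; c ↦ true; d ↦ true; e ↦ true; f ↦ false

The clause (a) is unit, so a = true.
The clause (c) is unit, so c = true.
The clause (!f) is unit, so f = false.
The clause (d) is unit, so d = true.
The clause (e) is unit, so e = true.
No clause remains; b is free.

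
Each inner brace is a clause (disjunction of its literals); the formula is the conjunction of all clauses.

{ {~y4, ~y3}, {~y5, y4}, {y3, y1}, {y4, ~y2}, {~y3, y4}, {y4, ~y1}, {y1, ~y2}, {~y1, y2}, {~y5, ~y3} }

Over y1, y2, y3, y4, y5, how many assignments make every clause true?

2

There are 2^5 = 32 truth assignments over (y1, y2, y3, y4, y5).
Split on y1. With y1 = 1, the clauses containing y1 are satisfied and ~y1 drops from the rest; 2 of the 2^4 = 16 assignments to the other variables satisfy what remains.
With y1 = 0, by the same count on the reduced clause set, 0 assignments work.
(One model: y1=T, y2=T, y3=F, y4=T, y5=F.)
Total: 2 + 0 = 2.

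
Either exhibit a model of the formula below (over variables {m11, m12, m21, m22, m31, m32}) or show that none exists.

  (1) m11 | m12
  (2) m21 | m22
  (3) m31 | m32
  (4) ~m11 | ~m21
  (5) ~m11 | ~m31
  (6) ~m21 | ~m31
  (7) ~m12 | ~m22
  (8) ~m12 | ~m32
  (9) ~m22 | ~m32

Branch on m11: set m11 = 1.
The clause (~m21) is unit, so m21 = 0.
The clause (m22) is unit, so m22 = 1.
The clause (~m31) is unit, so m31 = 0.
The clause (m32) is unit, so m32 = 1.
Now (~m32) is unsatisfied and unit — conflict.
Backtrack on m11: now try m11 = 0.
The clause (m12) is unit, so m12 = 1.
The clause (~m22) is unit, so m22 = 0.
The clause (m21) is unit, so m21 = 1.
The clause (~m31) is unit, so m31 = 0.
The clause (m32) is unit, so m32 = 1.
Now (~m32) is unsatisfied and unit — conflict.
Either choice for m11 ends in contradiction.

UNSATISFIABLE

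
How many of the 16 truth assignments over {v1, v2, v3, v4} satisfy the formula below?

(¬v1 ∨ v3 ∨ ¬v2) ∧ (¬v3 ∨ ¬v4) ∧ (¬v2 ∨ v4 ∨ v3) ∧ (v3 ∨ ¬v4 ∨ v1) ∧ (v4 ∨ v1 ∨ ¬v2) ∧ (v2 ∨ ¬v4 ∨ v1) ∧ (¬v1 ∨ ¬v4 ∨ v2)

5

There are 2^4 = 16 truth assignments over (v1, v2, v3, v4).
Split on v2. With v2 = True, the clauses containing v2 are satisfied and ¬v2 drops from the rest; 1 of the 2^3 = 8 assignments to the other variables satisfy what remains.
With v2 = False, by the same count on the reduced clause set, 4 assignments work.
Total: 1 + 4 = 5.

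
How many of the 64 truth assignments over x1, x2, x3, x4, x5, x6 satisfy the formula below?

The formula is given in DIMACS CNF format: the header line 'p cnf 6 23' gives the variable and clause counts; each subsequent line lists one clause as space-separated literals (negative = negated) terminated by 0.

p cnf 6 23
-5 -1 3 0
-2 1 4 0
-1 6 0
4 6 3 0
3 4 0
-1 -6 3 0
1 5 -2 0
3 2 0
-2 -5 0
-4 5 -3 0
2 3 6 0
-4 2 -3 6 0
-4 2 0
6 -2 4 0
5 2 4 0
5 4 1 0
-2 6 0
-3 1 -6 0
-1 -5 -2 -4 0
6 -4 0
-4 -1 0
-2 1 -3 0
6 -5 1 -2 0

3

There are 2^6 = 64 truth assignments over (x1, x2, x3, x4, x5, x6).
Split on x3. With x3 = True, the clauses containing x3 are satisfied and ¬x3 drops from the rest; 3 of the 2^5 = 32 assignments to the other variables satisfy what remains.
With x3 = False, by the same count on the reduced clause set, 0 assignments work.
Total: 3 + 0 = 3.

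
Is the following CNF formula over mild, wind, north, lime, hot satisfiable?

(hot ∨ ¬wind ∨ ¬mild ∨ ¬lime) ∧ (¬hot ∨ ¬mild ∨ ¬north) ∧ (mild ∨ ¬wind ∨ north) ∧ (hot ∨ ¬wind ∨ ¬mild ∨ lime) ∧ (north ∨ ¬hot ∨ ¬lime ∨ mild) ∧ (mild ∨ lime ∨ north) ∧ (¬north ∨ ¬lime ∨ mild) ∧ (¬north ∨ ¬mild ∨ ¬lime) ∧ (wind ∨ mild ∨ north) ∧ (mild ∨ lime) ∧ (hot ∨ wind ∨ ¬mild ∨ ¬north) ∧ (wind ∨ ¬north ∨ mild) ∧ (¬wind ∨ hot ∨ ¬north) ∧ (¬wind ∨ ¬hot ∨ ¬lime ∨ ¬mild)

Case mild = True:
Case hot = True:
From the singleton clause (¬north), north = False.
Case wind = False:
Every clause is now satisfied; lime is unconstrained.
A satisfying assignment: mild ↦ True; wind ↦ False; north ↦ False; lime ↦ False; hot ↦ True.

Yes, satisfiable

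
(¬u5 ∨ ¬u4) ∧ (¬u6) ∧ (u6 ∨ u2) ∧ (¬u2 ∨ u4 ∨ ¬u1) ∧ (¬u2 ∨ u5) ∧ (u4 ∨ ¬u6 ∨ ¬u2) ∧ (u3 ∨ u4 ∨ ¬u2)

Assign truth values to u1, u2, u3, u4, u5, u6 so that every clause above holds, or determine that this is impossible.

u1: False,  u2: True,  u3: True,  u4: False,  u5: True,  u6: False

(¬u6) alone gives u6 = False.
(u2) alone gives u2 = True.
(u5) alone gives u5 = True.
(¬u4) alone gives u4 = False.
(¬u1) alone gives u1 = False.
(u3) alone gives u3 = True.
Every clause now holds.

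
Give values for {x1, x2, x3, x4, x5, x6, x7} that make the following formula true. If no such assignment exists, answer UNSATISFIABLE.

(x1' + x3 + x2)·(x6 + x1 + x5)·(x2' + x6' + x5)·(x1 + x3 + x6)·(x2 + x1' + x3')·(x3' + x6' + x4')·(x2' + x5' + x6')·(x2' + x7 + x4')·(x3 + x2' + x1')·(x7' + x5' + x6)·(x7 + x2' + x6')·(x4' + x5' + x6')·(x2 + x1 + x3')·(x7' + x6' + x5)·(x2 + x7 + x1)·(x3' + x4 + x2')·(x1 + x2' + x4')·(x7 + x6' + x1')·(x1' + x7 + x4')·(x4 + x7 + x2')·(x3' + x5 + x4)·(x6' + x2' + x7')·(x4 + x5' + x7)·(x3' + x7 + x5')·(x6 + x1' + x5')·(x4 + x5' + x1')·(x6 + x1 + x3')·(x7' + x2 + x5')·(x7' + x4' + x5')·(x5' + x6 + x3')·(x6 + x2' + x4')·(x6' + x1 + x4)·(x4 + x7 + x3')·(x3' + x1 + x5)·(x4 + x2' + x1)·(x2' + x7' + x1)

Branch on x1: set x1 = 0.
Branch on x6: set x6 = 1.
From the singleton clause (x4), x4 = 1.
From the singleton clause (x3'), x3 = 0.
From the singleton clause (x5'), x5 = 0.
From the singleton clause (x2'), x2 = 0.
From the singleton clause (x7'), x7 = 0.
Now (x7) is unsatisfied and unit — conflict.
That branch fails; take x6 = 0 instead.
From the singleton clause (x5), x5 = 1.
From the singleton clause (x3), x3 = 1.
Now (x3') is unsatisfied and unit — conflict.
Either choice for x6 ends in contradiction.
That branch fails; take x1 = 1 instead.
Branch on x3: set x3 = 1.
From the singleton clause (x2), x2 = 1.
From the singleton clause (x4), x4 = 1.
From the singleton clause (x6'), x6 = 0.
Now (x6) is unsatisfied and unit — conflict.
That branch fails; take x3 = 0 instead.
From the singleton clause (x2), x2 = 1.
Now (x2') is unsatisfied and unit — conflict.
Either choice for x3 ends in contradiction.
Either choice for x1 ends in contradiction.

UNSATISFIABLE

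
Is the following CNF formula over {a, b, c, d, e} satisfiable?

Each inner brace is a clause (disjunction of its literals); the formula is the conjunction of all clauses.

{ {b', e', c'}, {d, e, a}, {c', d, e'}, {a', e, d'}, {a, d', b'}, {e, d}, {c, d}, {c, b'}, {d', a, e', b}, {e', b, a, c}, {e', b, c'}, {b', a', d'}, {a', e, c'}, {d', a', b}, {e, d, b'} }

Satisfiable

Branch on e: set e = 0.
Unit clause (d) forces d = 1.
Unit clause (a') forces a = 0.
Unit clause (b') forces b = 0.
No clause remains; c is free.
A satisfying assignment: a ↦ 0; b ↦ 0; c ↦ 0; d ↦ 1; e ↦ 0.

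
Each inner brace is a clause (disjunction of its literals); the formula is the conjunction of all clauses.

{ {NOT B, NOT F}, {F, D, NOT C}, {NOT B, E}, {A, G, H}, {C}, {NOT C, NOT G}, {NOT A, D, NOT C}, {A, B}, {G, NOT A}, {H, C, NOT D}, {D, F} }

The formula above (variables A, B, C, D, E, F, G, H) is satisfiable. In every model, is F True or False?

Suppose F = true.
(NOT B) alone gives B = false.
(C) alone gives C = true.
(NOT G) alone gives G = false.
(A) alone gives A = true.
Now (NOT A) is unsatisfied and unit — conflict.
So every satisfying assignment has F = False.

False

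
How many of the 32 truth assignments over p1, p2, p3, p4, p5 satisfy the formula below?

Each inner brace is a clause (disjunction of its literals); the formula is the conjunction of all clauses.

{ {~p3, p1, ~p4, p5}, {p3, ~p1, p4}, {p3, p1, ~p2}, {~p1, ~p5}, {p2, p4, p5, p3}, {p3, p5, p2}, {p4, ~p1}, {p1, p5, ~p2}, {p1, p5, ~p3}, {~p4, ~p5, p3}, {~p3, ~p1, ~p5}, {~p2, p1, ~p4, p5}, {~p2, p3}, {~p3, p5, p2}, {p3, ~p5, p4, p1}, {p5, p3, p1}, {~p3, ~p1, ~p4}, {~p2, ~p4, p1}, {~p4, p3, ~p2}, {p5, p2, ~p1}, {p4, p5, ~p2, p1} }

3

There are 2^5 = 32 truth assignments over (p1, p2, p3, p4, p5).
Split on p2. With p2 = 1, the clauses containing p2 are satisfied and ~p2 drops from the rest; 1 of the 2^4 = 16 assignments to the other variables satisfy what remains.
With p2 = 0, by the same count on the reduced clause set, 2 assignments work.
(One model: p1=F, p2=F, p3=T, p4=F, p5=T.)
Total: 1 + 2 = 3.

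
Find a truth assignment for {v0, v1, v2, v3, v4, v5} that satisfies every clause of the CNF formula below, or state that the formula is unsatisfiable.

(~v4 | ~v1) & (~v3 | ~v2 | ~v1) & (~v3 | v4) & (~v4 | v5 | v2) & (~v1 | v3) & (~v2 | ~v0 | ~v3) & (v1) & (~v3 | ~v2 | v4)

(v1) alone gives v1 = 1.
(~v4) alone gives v4 = 0.
(~v3) alone gives v3 = 0.
But (v3) is also a unit clause — contradiction.

UNSATISFIABLE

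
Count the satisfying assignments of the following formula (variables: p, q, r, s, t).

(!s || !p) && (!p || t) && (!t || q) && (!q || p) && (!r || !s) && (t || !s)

There are 2^5 = 32 truth assignments over (p, q, r, s, t).
Split on q. With q = true, the clauses containing q are satisfied and !q drops from the rest; 2 of the 2^4 = 16 assignments to the other variables satisfy what remains.
With q = false, by the same count on the reduced clause set, 2 assignments work.
(One model: p=F, q=F, r=F, s=F, t=F.)
Total: 2 + 2 = 4.

4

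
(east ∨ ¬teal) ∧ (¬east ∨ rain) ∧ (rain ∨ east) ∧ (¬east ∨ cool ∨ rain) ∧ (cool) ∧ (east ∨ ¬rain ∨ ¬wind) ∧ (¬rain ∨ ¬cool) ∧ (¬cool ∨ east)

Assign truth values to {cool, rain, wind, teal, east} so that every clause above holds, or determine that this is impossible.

The clause (cool) is unit, so cool = True.
The clause (¬rain) is unit, so rain = False.
The clause (¬east) is unit, so east = False.
Now (east) is unsatisfied and unit — conflict.

UNSATISFIABLE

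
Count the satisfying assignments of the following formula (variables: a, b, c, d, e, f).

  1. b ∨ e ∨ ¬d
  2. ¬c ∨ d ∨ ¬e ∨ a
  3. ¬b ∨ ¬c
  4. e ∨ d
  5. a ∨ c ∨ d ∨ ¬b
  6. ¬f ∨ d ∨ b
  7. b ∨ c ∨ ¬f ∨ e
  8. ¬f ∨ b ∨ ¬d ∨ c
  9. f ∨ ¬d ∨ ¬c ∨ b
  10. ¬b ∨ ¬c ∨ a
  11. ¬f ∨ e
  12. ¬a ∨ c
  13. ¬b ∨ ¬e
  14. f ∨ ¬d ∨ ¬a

There are 2^6 = 64 truth assignments over (a, b, c, d, e, f).
Split on d. With d = True, the clauses containing d are satisfied and ¬d drops from the rest; 4 of the 2^5 = 32 assignments to the other variables satisfy what remains.
With d = False, by the same count on the reduced clause set, 2 assignments work.
(One model: a=F, b=F, c=F, d=F, e=T, f=F.)
Total: 4 + 2 = 6.

6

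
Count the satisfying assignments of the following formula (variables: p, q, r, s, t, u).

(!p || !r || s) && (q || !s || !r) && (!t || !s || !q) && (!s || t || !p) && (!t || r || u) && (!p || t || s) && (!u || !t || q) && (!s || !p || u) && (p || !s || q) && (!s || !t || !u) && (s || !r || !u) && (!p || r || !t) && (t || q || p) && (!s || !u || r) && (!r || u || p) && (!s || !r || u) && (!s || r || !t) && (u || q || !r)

5

There are 2^6 = 64 truth assignments over (p, q, r, s, t, u).
Split on t. With t = true, the clauses containing t are satisfied and !t drops from the rest; 1 of the 2^5 = 32 assignments to the other variables satisfy what remains.
With t = false, by the same count on the reduced clause set, 4 assignments work.
(One model: p=F, q=T, r=F, s=F, t=F, u=F.)
Total: 1 + 4 = 5.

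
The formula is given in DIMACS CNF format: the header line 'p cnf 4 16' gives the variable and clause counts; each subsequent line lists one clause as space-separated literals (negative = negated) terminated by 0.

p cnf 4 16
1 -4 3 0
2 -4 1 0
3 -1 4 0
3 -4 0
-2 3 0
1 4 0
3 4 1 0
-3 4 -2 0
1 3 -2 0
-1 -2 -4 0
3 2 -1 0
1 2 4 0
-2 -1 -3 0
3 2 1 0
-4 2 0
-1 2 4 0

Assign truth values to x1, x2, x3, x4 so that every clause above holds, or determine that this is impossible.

Try x3 = True.
Try x1 = False.
From the singleton clause (x4), x4 = True.
From the singleton clause (x2), x2 = True.
All clauses are satisfied.

x1=False, x2=True, x3=True, x4=True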